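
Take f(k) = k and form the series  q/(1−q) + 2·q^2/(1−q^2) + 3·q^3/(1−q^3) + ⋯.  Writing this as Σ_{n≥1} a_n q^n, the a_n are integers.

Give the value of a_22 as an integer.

q^22  k|22↦f(k): 22:22 11:11 2:2 1:1  a_22=36

a_22 = 36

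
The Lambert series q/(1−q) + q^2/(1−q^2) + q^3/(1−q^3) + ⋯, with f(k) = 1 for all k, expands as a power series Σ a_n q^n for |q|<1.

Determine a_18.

q^18  k|18↦f(k): 18:1 9:1 6:1 3:1 2:1 1:1  a_18=6

a_18 = 6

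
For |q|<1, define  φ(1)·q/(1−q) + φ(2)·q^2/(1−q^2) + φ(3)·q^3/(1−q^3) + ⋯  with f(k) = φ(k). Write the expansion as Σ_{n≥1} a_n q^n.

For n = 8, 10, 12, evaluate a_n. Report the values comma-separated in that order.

q^8  k|8↦φ(k): 8:4 4:2 2:1 1:1  a_8=8
d|10:{10,5,2,1}  Σφ=4+4+1+1=10
n=12: 12·1 6·2 4·3 3·4 2·6 1·12  φ→[4+2+2+2+1+1]=12

8, 10, 12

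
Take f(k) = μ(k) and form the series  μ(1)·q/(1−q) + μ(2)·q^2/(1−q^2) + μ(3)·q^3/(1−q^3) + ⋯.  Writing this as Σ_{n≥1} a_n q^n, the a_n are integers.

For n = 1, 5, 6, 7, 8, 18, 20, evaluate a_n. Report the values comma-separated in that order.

d|1:{1}  Σμ=1=1
d|5:{5,1}  Σμ=(-1)+1=0
[q^6] μ(6)=1,μ(3)=-1,μ(2)=-1,μ(1)=1 ⇒ 0
n=7: 7·1 1·7  μ→[(-1)+1]=0
q^8  k|8↦μ(k): 1:1 2:-1 4:0 8:0  a_8=0
n=18: 18·1 9·2 6·3 3·6 2·9 1·18  μ→[0+0+1+(-1)+(-1)+1]=0
[q^20] μ(1)=1,μ(2)=-1,μ(4)=0,μ(5)=-1,μ(10)=1,μ(20)=0 ⇒ 0

1, 0, 0, 0, 0, 0, 0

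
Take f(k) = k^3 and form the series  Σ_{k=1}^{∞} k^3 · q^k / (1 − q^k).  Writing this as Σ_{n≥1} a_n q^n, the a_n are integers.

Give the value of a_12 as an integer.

[q^12] f(1)=1,f(2)=8,f(3)=27,f(4)=64,f(6)=216,f(12)=1728 ⇒ 2044

a_12 = 2044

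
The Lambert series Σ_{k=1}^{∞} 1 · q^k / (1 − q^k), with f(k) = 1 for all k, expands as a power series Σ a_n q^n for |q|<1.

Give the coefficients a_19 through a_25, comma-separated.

[q^19] f(19)=1,f(1)=1 ⇒ 2
[q^20] f(20)=1,f(10)=1,f(5)=1,f(4)=1,f(2)=1,f(1)=1 ⇒ 6
q^21  k|21↦f(k): 1:1 3:1 7:1 21:1  a_21=4
d|22:{22,11,2,1}  Σf=1+1+1+1=4
[q^23] f(1)=1,f(23)=1 ⇒ 2
[q^24] f(1)=1,f(2)=1,f(3)=1,f(4)=1,f(6)=1,f(8)=1,f(12)=1,f(24)=1 ⇒ 8
[q^25] f(25)=1,f(5)=1,f(1)=1 ⇒ 3

2, 6, 4, 4, 2, 8, 3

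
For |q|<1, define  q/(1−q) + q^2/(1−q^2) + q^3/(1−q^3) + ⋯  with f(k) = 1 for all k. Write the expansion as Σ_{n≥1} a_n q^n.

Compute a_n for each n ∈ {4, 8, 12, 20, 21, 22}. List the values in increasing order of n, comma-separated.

3, 4, 6, 6, 4, 4

q^4  k|4↦f(k): 4:1 2:1 1:1  a_4=3
[q^8] f(1)=1,f(2)=1,f(4)=1,f(8)=1 ⇒ 4
d|12:{1,2,3,4,6,12}  Σf=1+1+1+1+1+1=6
d|20:{20,10,5,4,2,1}  Σf=1+1+1+1+1+1=6
n=21: 1·21 3·7 7·3 21·1  f→[1+1+1+1]=4
n=22: 22·1 11·2 2·11 1·22  f→[1+1+1+1]=4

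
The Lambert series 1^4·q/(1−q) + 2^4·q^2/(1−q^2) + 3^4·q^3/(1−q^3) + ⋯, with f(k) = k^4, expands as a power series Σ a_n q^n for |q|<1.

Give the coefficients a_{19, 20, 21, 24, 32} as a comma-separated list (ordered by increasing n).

130322, 170898, 196964, 358258, 1118481

[q^19] f(19)=130321,f(1)=1 ⇒ 130322
n=20: 1·20 2·10 4·5 5·4 10·2 20·1  f→[1+16+256+625+10000+160000]=170898
[q^21] f(1)=1,f(3)=81,f(7)=2401,f(21)=194481 ⇒ 196964
n=24: 24·1 12·2 8·3 6·4 4·6 3·8 2·12 1·24  f→[331776+20736+4096+1296+256+81+16+1]=358258
[q^32] f(32)=1048576,f(16)=65536,f(8)=4096,f(4)=256,f(2)=16,f(1)=1 ⇒ 1118481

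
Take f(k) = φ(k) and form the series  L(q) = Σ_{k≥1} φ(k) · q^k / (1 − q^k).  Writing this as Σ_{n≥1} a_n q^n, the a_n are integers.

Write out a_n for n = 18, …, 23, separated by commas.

d|18:{18,9,6,3,2,1}  Σφ=6+6+2+2+1+1=18
n=19: 1·19 19·1  φ→[1+18]=19
n=20: 1·20 2·10 4·5 5·4 10·2 20·1  φ→[1+1+2+4+4+8]=20
d|21:{21,7,3,1}  Σφ=12+6+2+1=21
[q^22] φ(22)=10,φ(11)=10,φ(2)=1,φ(1)=1 ⇒ 22
q^23  k|23↦φ(k): 1:1 23:22  a_23=23

18, 19, 20, 21, 22, 23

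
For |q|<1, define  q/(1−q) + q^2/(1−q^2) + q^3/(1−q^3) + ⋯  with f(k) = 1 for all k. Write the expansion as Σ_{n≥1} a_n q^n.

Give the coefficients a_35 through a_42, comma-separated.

4, 9, 2, 4, 4, 8, 2, 8

q^35  k|35↦f(k): 35:1 7:1 5:1 1:1  a_35=4
d|36:{36,18,12,9,6,4,3,2,1}  Σf=1+1+1+1+1+1+1+1+1=9
d|37:{1,37}  Σf=1+1=2
d|38:{1,2,19,38}  Σf=1+1+1+1=4
q^39  k|39↦f(k): 39:1 13:1 3:1 1:1  a_39=4
n=40: 40·1 20·2 10·4 8·5 5·8 4·10 2·20 1·40  f→[1+1+1+1+1+1+1+1]=8
q^41  k|41↦f(k): 1:1 41:1  a_41=2
[q^42] f(1)=1,f(2)=1,f(3)=1,f(6)=1,f(7)=1,f(14)=1,f(21)=1,f(42)=1 ⇒ 8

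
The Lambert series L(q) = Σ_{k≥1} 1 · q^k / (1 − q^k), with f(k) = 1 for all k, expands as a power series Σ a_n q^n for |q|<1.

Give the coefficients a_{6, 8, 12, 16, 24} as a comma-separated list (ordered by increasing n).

4, 4, 6, 5, 8

q^6  k|6↦f(k): 1:1 2:1 3:1 6:1  a_6=4
[q^8] f(1)=1,f(2)=1,f(4)=1,f(8)=1 ⇒ 4
d|12:{1,2,3,4,6,12}  Σf=1+1+1+1+1+1=6
d|16:{1,2,4,8,16}  Σf=1+1+1+1+1=5
d|24:{24,12,8,6,4,3,2,1}  Σf=1+1+1+1+1+1+1+1=8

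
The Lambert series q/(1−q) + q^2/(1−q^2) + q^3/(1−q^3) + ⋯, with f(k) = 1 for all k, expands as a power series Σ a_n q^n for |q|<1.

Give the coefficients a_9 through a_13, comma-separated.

d|9:{1,3,9}  Σf=1+1+1=3
n=10: 1·10 2·5 5·2 10·1  f→[1+1+1+1]=4
q^11  k|11↦f(k): 1:1 11:1  a_11=2
[q^12] f(1)=1,f(2)=1,f(3)=1,f(4)=1,f(6)=1,f(12)=1 ⇒ 6
n=13: 13·1 1·13  f→[1+1]=2

3, 4, 2, 6, 2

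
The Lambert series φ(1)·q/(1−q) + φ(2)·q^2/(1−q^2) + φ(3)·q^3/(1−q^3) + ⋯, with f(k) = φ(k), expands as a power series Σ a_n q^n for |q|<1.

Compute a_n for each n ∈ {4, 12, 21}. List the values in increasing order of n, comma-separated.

d|4:{4,2,1}  Σφ=2+1+1=4
n=12: 12·1 6·2 4·3 3·4 2·6 1·12  φ→[4+2+2+2+1+1]=12
[q^21] φ(21)=12,φ(7)=6,φ(3)=2,φ(1)=1 ⇒ 21

4, 12, 21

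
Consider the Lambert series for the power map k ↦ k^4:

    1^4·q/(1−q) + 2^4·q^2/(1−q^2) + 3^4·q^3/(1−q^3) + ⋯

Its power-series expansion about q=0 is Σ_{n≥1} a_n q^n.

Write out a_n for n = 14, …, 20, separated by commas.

q^14  k|14↦f(k): 1:1 2:16 7:2401 14:38416  a_14=40834
[q^15] f(15)=50625,f(5)=625,f(3)=81,f(1)=1 ⇒ 51332
n=16: 1·16 2·8 4·4 8·2 16·1  f→[1+16+256+4096+65536]=69905
[q^17] f(1)=1,f(17)=83521 ⇒ 83522
d|18:{1,2,3,6,9,18}  Σf=1+16+81+1296+6561+104976=112931
q^19  k|19↦f(k): 1:1 19:130321  a_19=130322
q^20  k|20↦f(k): 20:160000 10:10000 5:625 4:256 2:16 1:1  a_20=170898

40834, 51332, 69905, 83522, 112931, 130322, 170898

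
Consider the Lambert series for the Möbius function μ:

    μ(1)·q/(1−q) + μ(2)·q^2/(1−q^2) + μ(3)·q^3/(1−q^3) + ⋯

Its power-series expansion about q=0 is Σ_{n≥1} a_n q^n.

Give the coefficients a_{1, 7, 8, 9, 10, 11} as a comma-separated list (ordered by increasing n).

n=1: 1·1  μ→[1]=1
n=7: 7·1 1·7  μ→[(-1)+1]=0
[q^8] μ(8)=0,μ(4)=0,μ(2)=-1,μ(1)=1 ⇒ 0
q^9  k|9↦μ(k): 9:0 3:-1 1:1  a_9=0
q^10  k|10↦μ(k): 1:1 2:-1 5:-1 10:1  a_10=0
n=11: 11·1 1·11  μ→[(-1)+1]=0

1, 0, 0, 0, 0, 0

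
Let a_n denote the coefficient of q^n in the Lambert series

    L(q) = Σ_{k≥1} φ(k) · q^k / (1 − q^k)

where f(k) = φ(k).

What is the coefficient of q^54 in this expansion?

[q^54] φ(54)=18,φ(27)=18,φ(18)=6,φ(9)=6,φ(6)=2,φ(3)=2,φ(2)=1,φ(1)=1 ⇒ 54

a_54 = 54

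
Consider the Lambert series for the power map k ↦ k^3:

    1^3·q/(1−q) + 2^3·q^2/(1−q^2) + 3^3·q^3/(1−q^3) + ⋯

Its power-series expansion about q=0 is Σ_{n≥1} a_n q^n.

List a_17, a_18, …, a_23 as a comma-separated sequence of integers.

4914, 6813, 6860, 9198, 9632, 11988, 12168

n=17: 1·17 17·1  f→[1+4913]=4914
q^18  k|18↦f(k): 1:1 2:8 3:27 6:216 9:729 18:5832  a_18=6813
q^19  k|19↦f(k): 19:6859 1:1  a_19=6860
[q^20] f(20)=8000,f(10)=1000,f(5)=125,f(4)=64,f(2)=8,f(1)=1 ⇒ 9198
n=21: 1·21 3·7 7·3 21·1  f→[1+27+343+9261]=9632
q^22  k|22↦f(k): 1:1 2:8 11:1331 22:10648  a_22=11988
d|23:{1,23}  Σf=1+12167=12168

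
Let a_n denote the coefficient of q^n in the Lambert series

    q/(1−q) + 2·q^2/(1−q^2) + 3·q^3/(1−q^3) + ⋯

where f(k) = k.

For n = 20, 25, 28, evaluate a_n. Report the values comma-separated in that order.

[q^20] f(20)=20,f(10)=10,f(5)=5,f(4)=4,f(2)=2,f(1)=1 ⇒ 42
d|25:{25,5,1}  Σf=25+5+1=31
[q^28] f(1)=1,f(2)=2,f(4)=4,f(7)=7,f(14)=14,f(28)=28 ⇒ 56

42, 31, 56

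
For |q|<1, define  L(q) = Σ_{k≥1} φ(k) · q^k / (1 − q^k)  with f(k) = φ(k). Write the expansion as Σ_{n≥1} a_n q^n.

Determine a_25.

n=25: 25·1 5·5 1·25  φ→[20+4+1]=25

a_25 = 25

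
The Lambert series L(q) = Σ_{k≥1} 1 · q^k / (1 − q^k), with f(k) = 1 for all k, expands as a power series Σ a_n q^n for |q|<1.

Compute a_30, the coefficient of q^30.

n=30: 1·30 2·15 3·10 5·6 6·5 10·3 15·2 30·1  f→[1+1+1+1+1+1+1+1]=8

a_30 = 8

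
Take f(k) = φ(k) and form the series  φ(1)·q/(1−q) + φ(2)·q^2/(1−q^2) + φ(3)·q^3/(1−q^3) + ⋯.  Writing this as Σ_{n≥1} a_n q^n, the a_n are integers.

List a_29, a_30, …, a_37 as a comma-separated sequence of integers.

q^29  k|29↦φ(k): 1:1 29:28  a_29=29
[q^30] φ(1)=1,φ(2)=1,φ(3)=2,φ(5)=4,φ(6)=2,φ(10)=4,φ(15)=8,φ(30)=8 ⇒ 30
d|31:{31,1}  Σφ=30+1=31
q^32  k|32↦φ(k): 32:16 16:8 8:4 4:2 2:1 1:1  a_32=32
q^33  k|33↦φ(k): 1:1 3:2 11:10 33:20  a_33=33
d|34:{1,2,17,34}  Σφ=1+1+16+16=34
d|35:{1,5,7,35}  Σφ=1+4+6+24=35
n=36: 1·36 2·18 3·12 4·9 6·6 9·4 12·3 18·2 36·1  φ→[1+1+2+2+2+6+4+6+12]=36
q^37  k|37↦φ(k): 37:36 1:1  a_37=37

29, 30, 31, 32, 33, 34, 35, 36, 37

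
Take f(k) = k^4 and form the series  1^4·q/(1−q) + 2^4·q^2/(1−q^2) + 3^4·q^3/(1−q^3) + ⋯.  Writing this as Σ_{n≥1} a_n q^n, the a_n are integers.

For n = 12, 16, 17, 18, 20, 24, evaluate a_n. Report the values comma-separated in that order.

22386, 69905, 83522, 112931, 170898, 358258

q^12  k|12↦f(k): 1:1 2:16 3:81 4:256 6:1296 12:20736  a_12=22386
n=16: 1·16 2·8 4·4 8·2 16·1  f→[1+16+256+4096+65536]=69905
n=17: 1·17 17·1  f→[1+83521]=83522
d|18:{1,2,3,6,9,18}  Σf=1+16+81+1296+6561+104976=112931
[q^20] f(20)=160000,f(10)=10000,f(5)=625,f(4)=256,f(2)=16,f(1)=1 ⇒ 170898
[q^24] f(1)=1,f(2)=16,f(3)=81,f(4)=256,f(6)=1296,f(8)=4096,f(12)=20736,f(24)=331776 ⇒ 358258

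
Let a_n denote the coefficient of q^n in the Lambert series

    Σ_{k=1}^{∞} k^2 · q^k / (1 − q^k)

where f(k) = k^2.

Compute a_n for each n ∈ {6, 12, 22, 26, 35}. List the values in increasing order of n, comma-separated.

n=6: 1·6 2·3 3·2 6·1  f→[1+4+9+36]=50
n=12: 12·1 6·2 4·3 3·4 2·6 1·12  f→[144+36+16+9+4+1]=210
q^22  k|22↦f(k): 22:484 11:121 2:4 1:1  a_22=610
d|26:{1,2,13,26}  Σf=1+4+169+676=850
d|35:{1,5,7,35}  Σf=1+25+49+1225=1300

50, 210, 610, 850, 1300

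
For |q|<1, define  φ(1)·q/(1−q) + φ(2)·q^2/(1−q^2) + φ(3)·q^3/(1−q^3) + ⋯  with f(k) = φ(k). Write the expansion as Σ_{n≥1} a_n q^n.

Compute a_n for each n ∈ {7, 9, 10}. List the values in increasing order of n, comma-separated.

d|7:{1,7}  Σφ=1+6=7
n=9: 9·1 3·3 1·9  φ→[6+2+1]=9
[q^10] φ(10)=4,φ(5)=4,φ(2)=1,φ(1)=1 ⇒ 10

7, 9, 10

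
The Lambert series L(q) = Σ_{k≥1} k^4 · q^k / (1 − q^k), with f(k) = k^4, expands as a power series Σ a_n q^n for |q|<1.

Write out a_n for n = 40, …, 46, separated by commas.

n=40: 40·1 20·2 10·4 8·5 5·8 4·10 2·20 1·40  f→[2560000+160000+10000+4096+625+256+16+1]=2734994
d|41:{1,41}  Σf=1+2825761=2825762
d|42:{1,2,3,6,7,14,21,42}  Σf=1+16+81+1296+2401+38416+194481+3111696=3348388
q^43  k|43↦f(k): 1:1 43:3418801  a_43=3418802
n=44: 44·1 22·2 11·4 4·11 2·22 1·44  f→[3748096+234256+14641+256+16+1]=3997266
q^45  k|45↦f(k): 1:1 3:81 5:625 9:6561 15:50625 45:4100625  a_45=4158518
[q^46] f(46)=4477456,f(23)=279841,f(2)=16,f(1)=1 ⇒ 4757314

2734994, 2825762, 3348388, 3418802, 3997266, 4158518, 4757314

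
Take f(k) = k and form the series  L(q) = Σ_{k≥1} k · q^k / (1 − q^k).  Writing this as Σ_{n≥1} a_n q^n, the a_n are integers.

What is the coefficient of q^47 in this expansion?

a_47 = 48

d|47:{47,1}  Σf=47+1=48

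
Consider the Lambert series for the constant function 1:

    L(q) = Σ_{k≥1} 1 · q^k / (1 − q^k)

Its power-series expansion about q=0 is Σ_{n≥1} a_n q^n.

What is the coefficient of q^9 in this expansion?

a_9 = 3

[q^9] f(9)=1,f(3)=1,f(1)=1 ⇒ 3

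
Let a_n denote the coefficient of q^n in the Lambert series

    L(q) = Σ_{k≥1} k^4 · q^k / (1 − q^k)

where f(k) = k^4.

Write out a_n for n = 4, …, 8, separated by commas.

273, 626, 1394, 2402, 4369

q^4  k|4↦f(k): 1:1 2:16 4:256  a_4=273
d|5:{5,1}  Σf=625+1=626
d|6:{6,3,2,1}  Σf=1296+81+16+1=1394
q^7  k|7↦f(k): 1:1 7:2401  a_7=2402
d|8:{1,2,4,8}  Σf=1+16+256+4096=4369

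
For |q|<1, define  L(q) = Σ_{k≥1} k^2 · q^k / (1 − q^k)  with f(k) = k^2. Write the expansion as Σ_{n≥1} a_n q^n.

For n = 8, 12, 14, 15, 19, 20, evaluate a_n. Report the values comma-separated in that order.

85, 210, 250, 260, 362, 546

n=8: 8·1 4·2 2·4 1·8  f→[64+16+4+1]=85
d|12:{12,6,4,3,2,1}  Σf=144+36+16+9+4+1=210
q^14  k|14↦f(k): 1:1 2:4 7:49 14:196  a_14=250
d|15:{1,3,5,15}  Σf=1+9+25+225=260
n=19: 1·19 19·1  f→[1+361]=362
d|20:{1,2,4,5,10,20}  Σf=1+4+16+25+100+400=546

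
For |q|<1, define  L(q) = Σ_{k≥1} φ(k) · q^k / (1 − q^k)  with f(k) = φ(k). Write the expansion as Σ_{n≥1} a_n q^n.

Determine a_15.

q^15  k|15↦φ(k): 1:1 3:2 5:4 15:8  a_15=15

a_15 = 15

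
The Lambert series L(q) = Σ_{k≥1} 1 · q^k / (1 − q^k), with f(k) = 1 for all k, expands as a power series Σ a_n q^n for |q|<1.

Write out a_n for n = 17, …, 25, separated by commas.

n=17: 17·1 1·17  f→[1+1]=2
n=18: 18·1 9·2 6·3 3·6 2·9 1·18  f→[1+1+1+1+1+1]=6
[q^19] f(19)=1,f(1)=1 ⇒ 2
q^20  k|20↦f(k): 1:1 2:1 4:1 5:1 10:1 20:1  a_20=6
d|21:{21,7,3,1}  Σf=1+1+1+1=4
d|22:{1,2,11,22}  Σf=1+1+1+1=4
q^23  k|23↦f(k): 23:1 1:1  a_23=2
n=24: 1·24 2·12 3·8 4·6 6·4 8·3 12·2 24·1  f→[1+1+1+1+1+1+1+1]=8
d|25:{1,5,25}  Σf=1+1+1=3

2, 6, 2, 6, 4, 4, 2, 8, 3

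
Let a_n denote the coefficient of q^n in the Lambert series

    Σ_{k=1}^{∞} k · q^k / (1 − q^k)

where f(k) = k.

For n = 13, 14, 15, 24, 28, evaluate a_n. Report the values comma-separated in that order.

14, 24, 24, 60, 56

n=13: 1·13 13·1  f→[1+13]=14
[q^14] f(14)=14,f(7)=7,f(2)=2,f(1)=1 ⇒ 24
[q^15] f(15)=15,f(5)=5,f(3)=3,f(1)=1 ⇒ 24
[q^24] f(1)=1,f(2)=2,f(3)=3,f(4)=4,f(6)=6,f(8)=8,f(12)=12,f(24)=24 ⇒ 60
n=28: 28·1 14·2 7·4 4·7 2·14 1·28  f→[28+14+7+4+2+1]=56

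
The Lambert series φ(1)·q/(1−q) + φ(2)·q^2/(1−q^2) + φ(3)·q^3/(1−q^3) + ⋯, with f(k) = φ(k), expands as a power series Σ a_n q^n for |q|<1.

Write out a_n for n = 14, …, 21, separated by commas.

[q^14] φ(1)=1,φ(2)=1,φ(7)=6,φ(14)=6 ⇒ 14
d|15:{15,5,3,1}  Σφ=8+4+2+1=15
d|16:{16,8,4,2,1}  Σφ=8+4+2+1+1=16
q^17  k|17↦φ(k): 17:16 1:1  a_17=17
n=18: 18·1 9·2 6·3 3·6 2·9 1·18  φ→[6+6+2+2+1+1]=18
[q^19] φ(19)=18,φ(1)=1 ⇒ 19
n=20: 20·1 10·2 5·4 4·5 2·10 1·20  φ→[8+4+4+2+1+1]=20
d|21:{1,3,7,21}  Σφ=1+2+6+12=21

14, 15, 16, 17, 18, 19, 20, 21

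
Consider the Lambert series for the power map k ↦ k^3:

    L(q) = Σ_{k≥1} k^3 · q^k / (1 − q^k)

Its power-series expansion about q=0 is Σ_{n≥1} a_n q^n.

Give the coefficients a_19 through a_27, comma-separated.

[q^19] f(19)=6859,f(1)=1 ⇒ 6860
n=20: 1·20 2·10 4·5 5·4 10·2 20·1  f→[1+8+64+125+1000+8000]=9198
q^21  k|21↦f(k): 21:9261 7:343 3:27 1:1  a_21=9632
[q^22] f(22)=10648,f(11)=1331,f(2)=8,f(1)=1 ⇒ 11988
d|23:{1,23}  Σf=1+12167=12168
d|24:{1,2,3,4,6,8,12,24}  Σf=1+8+27+64+216+512+1728+13824=16380
n=25: 1·25 5·5 25·1  f→[1+125+15625]=15751
n=26: 26·1 13·2 2·13 1·26  f→[17576+2197+8+1]=19782
d|27:{1,3,9,27}  Σf=1+27+729+19683=20440

6860, 9198, 9632, 11988, 12168, 16380, 15751, 19782, 20440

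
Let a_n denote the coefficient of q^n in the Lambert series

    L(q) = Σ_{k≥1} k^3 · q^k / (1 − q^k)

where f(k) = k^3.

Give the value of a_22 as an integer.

a_22 = 11988

d|22:{22,11,2,1}  Σf=10648+1331+8+1=11988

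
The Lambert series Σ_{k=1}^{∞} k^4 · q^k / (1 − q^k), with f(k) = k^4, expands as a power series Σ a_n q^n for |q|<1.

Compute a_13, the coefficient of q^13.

a_13 = 28562

n=13: 13·1 1·13  f→[28561+1]=28562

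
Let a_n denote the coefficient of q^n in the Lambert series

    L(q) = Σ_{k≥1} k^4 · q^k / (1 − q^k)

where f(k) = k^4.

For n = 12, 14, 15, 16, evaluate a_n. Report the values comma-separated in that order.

n=12: 1·12 2·6 3·4 4·3 6·2 12·1  f→[1+16+81+256+1296+20736]=22386
q^14  k|14↦f(k): 14:38416 7:2401 2:16 1:1  a_14=40834
[q^15] f(1)=1,f(3)=81,f(5)=625,f(15)=50625 ⇒ 51332
q^16  k|16↦f(k): 16:65536 8:4096 4:256 2:16 1:1  a_16=69905

22386, 40834, 51332, 69905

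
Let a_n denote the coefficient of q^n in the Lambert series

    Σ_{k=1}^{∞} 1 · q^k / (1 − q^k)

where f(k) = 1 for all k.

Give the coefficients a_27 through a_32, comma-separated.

[q^27] f(1)=1,f(3)=1,f(9)=1,f(27)=1 ⇒ 4
q^28  k|28↦f(k): 28:1 14:1 7:1 4:1 2:1 1:1  a_28=6
q^29  k|29↦f(k): 29:1 1:1  a_29=2
d|30:{30,15,10,6,5,3,2,1}  Σf=1+1+1+1+1+1+1+1=8
n=31: 1·31 31·1  f→[1+1]=2
d|32:{1,2,4,8,16,32}  Σf=1+1+1+1+1+1=6

4, 6, 2, 8, 2, 6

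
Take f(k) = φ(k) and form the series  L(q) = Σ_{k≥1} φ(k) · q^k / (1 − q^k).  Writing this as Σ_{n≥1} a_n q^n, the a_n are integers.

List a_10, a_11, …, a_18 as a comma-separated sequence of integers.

d|10:{10,5,2,1}  Σφ=4+4+1+1=10
d|11:{11,1}  Σφ=10+1=11
q^12  k|12↦φ(k): 1:1 2:1 3:2 4:2 6:2 12:4  a_12=12
d|13:{13,1}  Σφ=12+1=13
[q^14] φ(14)=6,φ(7)=6,φ(2)=1,φ(1)=1 ⇒ 14
n=15: 15·1 5·3 3·5 1·15  φ→[8+4+2+1]=15
n=16: 1·16 2·8 4·4 8·2 16·1  φ→[1+1+2+4+8]=16
q^17  k|17↦φ(k): 1:1 17:16  a_17=17
[q^18] φ(18)=6,φ(9)=6,φ(6)=2,φ(3)=2,φ(2)=1,φ(1)=1 ⇒ 18

10, 11, 12, 13, 14, 15, 16, 17, 18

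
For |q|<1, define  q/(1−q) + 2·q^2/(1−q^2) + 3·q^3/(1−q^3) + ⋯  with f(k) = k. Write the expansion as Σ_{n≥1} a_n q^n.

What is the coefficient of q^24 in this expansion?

a_24 = 60

[q^24] f(24)=24,f(12)=12,f(8)=8,f(6)=6,f(4)=4,f(3)=3,f(2)=2,f(1)=1 ⇒ 60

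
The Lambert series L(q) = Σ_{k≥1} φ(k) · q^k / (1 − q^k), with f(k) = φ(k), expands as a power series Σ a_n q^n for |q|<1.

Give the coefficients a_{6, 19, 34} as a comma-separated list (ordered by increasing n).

n=6: 6·1 3·2 2·3 1·6  φ→[2+2+1+1]=6
d|19:{19,1}  Σφ=18+1=19
n=34: 1·34 2·17 17·2 34·1  φ→[1+1+16+16]=34

6, 19, 34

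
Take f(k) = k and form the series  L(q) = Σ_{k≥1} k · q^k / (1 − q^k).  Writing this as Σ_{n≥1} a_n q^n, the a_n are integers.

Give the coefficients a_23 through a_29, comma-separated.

q^23  k|23↦f(k): 23:23 1:1  a_23=24
[q^24] f(24)=24,f(12)=12,f(8)=8,f(6)=6,f(4)=4,f(3)=3,f(2)=2,f(1)=1 ⇒ 60
n=25: 25·1 5·5 1·25  f→[25+5+1]=31
q^26  k|26↦f(k): 26:26 13:13 2:2 1:1  a_26=42
[q^27] f(1)=1,f(3)=3,f(9)=9,f(27)=27 ⇒ 40
n=28: 1·28 2·14 4·7 7·4 14·2 28·1  f→[1+2+4+7+14+28]=56
q^29  k|29↦f(k): 1:1 29:29  a_29=30

24, 60, 31, 42, 40, 56, 30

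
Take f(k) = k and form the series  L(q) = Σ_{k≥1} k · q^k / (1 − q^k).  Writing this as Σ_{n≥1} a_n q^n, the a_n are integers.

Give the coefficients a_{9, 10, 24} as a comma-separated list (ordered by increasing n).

q^9  k|9↦f(k): 9:9 3:3 1:1  a_9=13
[q^10] f(1)=1,f(2)=2,f(5)=5,f(10)=10 ⇒ 18
n=24: 24·1 12·2 8·3 6·4 4·6 3·8 2·12 1·24  f→[24+12+8+6+4+3+2+1]=60

13, 18, 60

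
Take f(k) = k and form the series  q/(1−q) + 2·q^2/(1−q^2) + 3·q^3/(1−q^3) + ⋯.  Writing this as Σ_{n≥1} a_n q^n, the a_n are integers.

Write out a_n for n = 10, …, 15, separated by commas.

n=10: 10·1 5·2 2·5 1·10  f→[10+5+2+1]=18
q^11  k|11↦f(k): 1:1 11:11  a_11=12
q^12  k|12↦f(k): 12:12 6:6 4:4 3:3 2:2 1:1  a_12=28
d|13:{1,13}  Σf=1+13=14
n=14: 14·1 7·2 2·7 1·14  f→[14+7+2+1]=24
q^15  k|15↦f(k): 15:15 5:5 3:3 1:1  a_15=24

18, 12, 28, 14, 24, 24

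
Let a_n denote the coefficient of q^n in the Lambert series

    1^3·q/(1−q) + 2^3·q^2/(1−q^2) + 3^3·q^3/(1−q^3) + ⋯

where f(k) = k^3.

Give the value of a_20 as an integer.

a_20 = 9198

d|20:{1,2,4,5,10,20}  Σf=1+8+64+125+1000+8000=9198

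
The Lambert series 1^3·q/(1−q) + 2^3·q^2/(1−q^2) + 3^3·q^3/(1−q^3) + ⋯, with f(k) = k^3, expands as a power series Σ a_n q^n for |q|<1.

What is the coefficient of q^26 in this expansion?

d|26:{26,13,2,1}  Σf=17576+2197+8+1=19782

a_26 = 19782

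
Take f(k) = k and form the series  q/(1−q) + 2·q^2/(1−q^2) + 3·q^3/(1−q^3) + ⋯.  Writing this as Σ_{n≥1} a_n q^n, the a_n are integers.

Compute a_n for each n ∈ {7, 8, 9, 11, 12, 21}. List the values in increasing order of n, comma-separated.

8, 15, 13, 12, 28, 32

n=7: 7·1 1·7  f→[7+1]=8
q^8  k|8↦f(k): 1:1 2:2 4:4 8:8  a_8=15
n=9: 9·1 3·3 1·9  f→[9+3+1]=13
q^11  k|11↦f(k): 1:1 11:11  a_11=12
q^12  k|12↦f(k): 12:12 6:6 4:4 3:3 2:2 1:1  a_12=28
q^21  k|21↦f(k): 21:21 7:7 3:3 1:1  a_21=32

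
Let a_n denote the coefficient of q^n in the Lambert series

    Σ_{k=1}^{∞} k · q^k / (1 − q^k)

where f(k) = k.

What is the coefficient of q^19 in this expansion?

q^19  k|19↦f(k): 19:19 1:1  a_19=20

a_19 = 20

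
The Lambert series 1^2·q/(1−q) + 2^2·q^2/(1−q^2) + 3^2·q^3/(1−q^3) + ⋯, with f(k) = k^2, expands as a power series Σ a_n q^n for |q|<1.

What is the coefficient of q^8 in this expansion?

d|8:{1,2,4,8}  Σf=1+4+16+64=85

a_8 = 85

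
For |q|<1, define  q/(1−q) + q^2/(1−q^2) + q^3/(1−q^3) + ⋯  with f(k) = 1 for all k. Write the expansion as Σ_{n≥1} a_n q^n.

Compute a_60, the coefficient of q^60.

d|60:{60,30,20,15,12,10,6,5,4,3,2,1}  Σf=1+1+1+1+1+1+1+1+1+1+1+1=12

a_60 = 12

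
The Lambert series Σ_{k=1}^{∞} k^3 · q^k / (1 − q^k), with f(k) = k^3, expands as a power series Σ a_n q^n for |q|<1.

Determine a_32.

a_32 = 37449

q^32  k|32↦f(k): 32:32768 16:4096 8:512 4:64 2:8 1:1  a_32=37449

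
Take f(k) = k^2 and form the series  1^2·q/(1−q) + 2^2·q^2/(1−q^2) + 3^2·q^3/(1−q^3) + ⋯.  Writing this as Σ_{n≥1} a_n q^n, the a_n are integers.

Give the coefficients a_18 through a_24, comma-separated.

455, 362, 546, 500, 610, 530, 850

d|18:{1,2,3,6,9,18}  Σf=1+4+9+36+81+324=455
[q^19] f(19)=361,f(1)=1 ⇒ 362
d|20:{1,2,4,5,10,20}  Σf=1+4+16+25+100+400=546
[q^21] f(21)=441,f(7)=49,f(3)=9,f(1)=1 ⇒ 500
n=22: 22·1 11·2 2·11 1·22  f→[484+121+4+1]=610
[q^23] f(1)=1,f(23)=529 ⇒ 530
q^24  k|24↦f(k): 1:1 2:4 3:9 4:16 6:36 8:64 12:144 24:576  a_24=850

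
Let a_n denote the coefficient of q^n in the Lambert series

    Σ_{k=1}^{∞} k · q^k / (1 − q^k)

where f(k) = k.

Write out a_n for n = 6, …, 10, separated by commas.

[q^6] f(1)=1,f(2)=2,f(3)=3,f(6)=6 ⇒ 12
q^7  k|7↦f(k): 1:1 7:7  a_7=8
q^8  k|8↦f(k): 8:8 4:4 2:2 1:1  a_8=15
[q^9] f(1)=1,f(3)=3,f(9)=9 ⇒ 13
d|10:{1,2,5,10}  Σf=1+2+5+10=18

12, 8, 15, 13, 18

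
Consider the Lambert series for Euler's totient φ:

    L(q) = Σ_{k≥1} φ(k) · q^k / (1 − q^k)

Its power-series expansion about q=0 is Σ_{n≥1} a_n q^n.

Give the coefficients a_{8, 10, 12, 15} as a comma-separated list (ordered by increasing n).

[q^8] φ(1)=1,φ(2)=1,φ(4)=2,φ(8)=4 ⇒ 8
[q^10] φ(1)=1,φ(2)=1,φ(5)=4,φ(10)=4 ⇒ 10
n=12: 1·12 2·6 3·4 4·3 6·2 12·1  φ→[1+1+2+2+2+4]=12
n=15: 1·15 3·5 5·3 15·1  φ→[1+2+4+8]=15

8, 10, 12, 15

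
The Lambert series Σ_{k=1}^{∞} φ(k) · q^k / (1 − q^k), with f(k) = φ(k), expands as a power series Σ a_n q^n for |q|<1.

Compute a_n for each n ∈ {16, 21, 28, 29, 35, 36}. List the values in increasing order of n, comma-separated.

d|16:{16,8,4,2,1}  Σφ=8+4+2+1+1=16
n=21: 21·1 7·3 3·7 1·21  φ→[12+6+2+1]=21
q^28  k|28↦φ(k): 1:1 2:1 4:2 7:6 14:6 28:12  a_28=28
[q^29] φ(29)=28,φ(1)=1 ⇒ 29
[q^35] φ(1)=1,φ(5)=4,φ(7)=6,φ(35)=24 ⇒ 35
n=36: 36·1 18·2 12·3 9·4 6·6 4·9 3·12 2·18 1·36  φ→[12+6+4+6+2+2+2+1+1]=36

16, 21, 28, 29, 35, 36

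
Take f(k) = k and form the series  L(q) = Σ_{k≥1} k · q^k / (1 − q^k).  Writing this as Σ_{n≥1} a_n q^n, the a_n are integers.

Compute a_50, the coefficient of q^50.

a_50 = 93

q^50  k|50↦f(k): 50:50 25:25 10:10 5:5 2:2 1:1  a_50=93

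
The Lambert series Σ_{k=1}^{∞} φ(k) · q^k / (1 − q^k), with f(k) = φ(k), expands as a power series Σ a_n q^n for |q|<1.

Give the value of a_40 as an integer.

d|40:{1,2,4,5,8,10,20,40}  Σφ=1+1+2+4+4+4+8+16=40

a_40 = 40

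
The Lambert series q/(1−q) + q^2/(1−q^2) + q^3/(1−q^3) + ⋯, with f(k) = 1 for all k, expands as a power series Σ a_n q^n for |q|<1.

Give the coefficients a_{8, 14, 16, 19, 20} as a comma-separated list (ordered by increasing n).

4, 4, 5, 2, 6

q^8  k|8↦f(k): 8:1 4:1 2:1 1:1  a_8=4
[q^14] f(1)=1,f(2)=1,f(7)=1,f(14)=1 ⇒ 4
q^16  k|16↦f(k): 1:1 2:1 4:1 8:1 16:1  a_16=5
n=19: 1·19 19·1  f→[1+1]=2
d|20:{20,10,5,4,2,1}  Σf=1+1+1+1+1+1=6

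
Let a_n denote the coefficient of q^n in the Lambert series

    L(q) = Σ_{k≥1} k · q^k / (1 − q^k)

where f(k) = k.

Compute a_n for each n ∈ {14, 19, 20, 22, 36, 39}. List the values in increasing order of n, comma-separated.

d|14:{1,2,7,14}  Σf=1+2+7+14=24
n=19: 1·19 19·1  f→[1+19]=20
q^20  k|20↦f(k): 1:1 2:2 4:4 5:5 10:10 20:20  a_20=42
[q^22] f(22)=22,f(11)=11,f(2)=2,f(1)=1 ⇒ 36
[q^36] f(1)=1,f(2)=2,f(3)=3,f(4)=4,f(6)=6,f(9)=9,f(12)=12,f(18)=18,f(36)=36 ⇒ 91
n=39: 39·1 13·3 3·13 1·39  f→[39+13+3+1]=56

24, 20, 42, 36, 91, 56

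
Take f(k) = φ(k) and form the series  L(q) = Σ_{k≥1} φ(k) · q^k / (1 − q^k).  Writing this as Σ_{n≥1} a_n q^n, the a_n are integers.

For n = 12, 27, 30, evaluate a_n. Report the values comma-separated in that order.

d|12:{12,6,4,3,2,1}  Σφ=4+2+2+2+1+1=12
d|27:{1,3,9,27}  Σφ=1+2+6+18=27
n=30: 30·1 15·2 10·3 6·5 5·6 3·10 2·15 1·30  φ→[8+8+4+2+4+2+1+1]=30

12, 27, 30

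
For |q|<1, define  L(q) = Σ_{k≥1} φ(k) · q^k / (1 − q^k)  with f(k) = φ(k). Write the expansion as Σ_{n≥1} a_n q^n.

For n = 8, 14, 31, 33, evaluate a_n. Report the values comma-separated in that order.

q^8  k|8↦φ(k): 8:4 4:2 2:1 1:1  a_8=8
[q^14] φ(1)=1,φ(2)=1,φ(7)=6,φ(14)=6 ⇒ 14
q^31  k|31↦φ(k): 31:30 1:1  a_31=31
q^33  k|33↦φ(k): 33:20 11:10 3:2 1:1  a_33=33

8, 14, 31, 33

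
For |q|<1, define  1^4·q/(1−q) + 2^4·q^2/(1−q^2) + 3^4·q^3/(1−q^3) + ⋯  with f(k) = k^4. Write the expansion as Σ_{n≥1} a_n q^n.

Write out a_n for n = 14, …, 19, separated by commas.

40834, 51332, 69905, 83522, 112931, 130322

n=14: 1·14 2·7 7·2 14·1  f→[1+16+2401+38416]=40834
d|15:{15,5,3,1}  Σf=50625+625+81+1=51332
n=16: 16·1 8·2 4·4 2·8 1·16  f→[65536+4096+256+16+1]=69905
d|17:{17,1}  Σf=83521+1=83522
n=18: 1·18 2·9 3·6 6·3 9·2 18·1  f→[1+16+81+1296+6561+104976]=112931
[q^19] f(1)=1,f(19)=130321 ⇒ 130322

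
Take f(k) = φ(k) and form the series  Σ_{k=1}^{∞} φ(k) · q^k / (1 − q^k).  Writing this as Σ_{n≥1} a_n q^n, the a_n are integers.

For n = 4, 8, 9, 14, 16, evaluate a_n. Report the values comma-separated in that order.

q^4  k|4↦φ(k): 1:1 2:1 4:2  a_4=4
[q^8] φ(8)=4,φ(4)=2,φ(2)=1,φ(1)=1 ⇒ 8
n=9: 1·9 3·3 9·1  φ→[1+2+6]=9
q^14  k|14↦φ(k): 14:6 7:6 2:1 1:1  a_14=14
n=16: 1·16 2·8 4·4 8·2 16·1  φ→[1+1+2+4+8]=16

4, 8, 9, 14, 16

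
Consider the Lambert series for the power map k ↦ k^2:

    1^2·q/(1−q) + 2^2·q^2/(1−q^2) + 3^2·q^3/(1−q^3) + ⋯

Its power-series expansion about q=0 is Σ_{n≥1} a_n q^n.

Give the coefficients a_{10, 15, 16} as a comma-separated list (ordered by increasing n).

130, 260, 341

q^10  k|10↦f(k): 10:100 5:25 2:4 1:1  a_10=130
q^15  k|15↦f(k): 15:225 5:25 3:9 1:1  a_15=260
n=16: 1·16 2·8 4·4 8·2 16·1  f→[1+4+16+64+256]=341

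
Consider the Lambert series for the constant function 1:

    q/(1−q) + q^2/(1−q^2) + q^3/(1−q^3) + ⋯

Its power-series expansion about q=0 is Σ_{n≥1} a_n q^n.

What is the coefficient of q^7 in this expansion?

a_7 = 2

d|7:{7,1}  Σf=1+1=2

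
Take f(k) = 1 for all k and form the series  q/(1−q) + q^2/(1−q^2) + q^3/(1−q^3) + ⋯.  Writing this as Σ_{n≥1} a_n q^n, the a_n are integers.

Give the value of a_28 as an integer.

a_28 = 6

q^28  k|28↦f(k): 28:1 14:1 7:1 4:1 2:1 1:1  a_28=6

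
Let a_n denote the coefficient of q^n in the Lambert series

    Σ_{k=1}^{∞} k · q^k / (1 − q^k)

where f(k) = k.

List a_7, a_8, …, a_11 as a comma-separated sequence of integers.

8, 15, 13, 18, 12

q^7  k|7↦f(k): 1:1 7:7  a_7=8
n=8: 1·8 2·4 4·2 8·1  f→[1+2+4+8]=15
d|9:{1,3,9}  Σf=1+3+9=13
n=10: 10·1 5·2 2·5 1·10  f→[10+5+2+1]=18
[q^11] f(11)=11,f(1)=1 ⇒ 12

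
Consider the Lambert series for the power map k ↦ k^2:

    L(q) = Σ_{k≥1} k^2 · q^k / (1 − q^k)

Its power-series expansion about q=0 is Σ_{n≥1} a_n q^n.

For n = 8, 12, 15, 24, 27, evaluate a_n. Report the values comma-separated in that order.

85, 210, 260, 850, 820

[q^8] f(8)=64,f(4)=16,f(2)=4,f(1)=1 ⇒ 85
[q^12] f(12)=144,f(6)=36,f(4)=16,f(3)=9,f(2)=4,f(1)=1 ⇒ 210
d|15:{1,3,5,15}  Σf=1+9+25+225=260
n=24: 1·24 2·12 3·8 4·6 6·4 8·3 12·2 24·1  f→[1+4+9+16+36+64+144+576]=850
q^27  k|27↦f(k): 27:729 9:81 3:9 1:1  a_27=820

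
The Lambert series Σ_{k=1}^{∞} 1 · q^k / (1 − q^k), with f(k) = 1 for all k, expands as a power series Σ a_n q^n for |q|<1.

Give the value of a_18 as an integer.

n=18: 18·1 9·2 6·3 3·6 2·9 1·18  f→[1+1+1+1+1+1]=6

a_18 = 6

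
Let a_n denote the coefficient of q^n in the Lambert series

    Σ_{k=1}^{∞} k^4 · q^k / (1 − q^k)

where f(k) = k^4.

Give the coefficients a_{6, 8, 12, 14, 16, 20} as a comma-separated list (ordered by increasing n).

1394, 4369, 22386, 40834, 69905, 170898

n=6: 1·6 2·3 3·2 6·1  f→[1+16+81+1296]=1394
d|8:{1,2,4,8}  Σf=1+16+256+4096=4369
d|12:{1,2,3,4,6,12}  Σf=1+16+81+256+1296+20736=22386
[q^14] f(1)=1,f(2)=16,f(7)=2401,f(14)=38416 ⇒ 40834
[q^16] f(1)=1,f(2)=16,f(4)=256,f(8)=4096,f(16)=65536 ⇒ 69905
[q^20] f(1)=1,f(2)=16,f(4)=256,f(5)=625,f(10)=10000,f(20)=160000 ⇒ 170898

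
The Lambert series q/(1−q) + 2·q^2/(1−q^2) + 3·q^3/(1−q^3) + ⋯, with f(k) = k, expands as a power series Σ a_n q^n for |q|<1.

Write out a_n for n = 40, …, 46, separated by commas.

[q^40] f(1)=1,f(2)=2,f(4)=4,f(5)=5,f(8)=8,f(10)=10,f(20)=20,f(40)=40 ⇒ 90
d|41:{41,1}  Σf=41+1=42
q^42  k|42↦f(k): 42:42 21:21 14:14 7:7 6:6 3:3 2:2 1:1  a_42=96
[q^43] f(1)=1,f(43)=43 ⇒ 44
n=44: 44·1 22·2 11·4 4·11 2·22 1·44  f→[44+22+11+4+2+1]=84
d|45:{1,3,5,9,15,45}  Σf=1+3+5+9+15+45=78
n=46: 46·1 23·2 2·23 1·46  f→[46+23+2+1]=72

90, 42, 96, 44, 84, 78, 72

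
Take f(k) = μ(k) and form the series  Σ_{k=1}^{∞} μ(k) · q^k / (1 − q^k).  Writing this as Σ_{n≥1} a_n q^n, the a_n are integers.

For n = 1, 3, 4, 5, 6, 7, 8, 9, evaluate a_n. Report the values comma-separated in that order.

q^1  k|1↦μ(k): 1:1  a_1=1
[q^3] μ(1)=1,μ(3)=-1 ⇒ 0
q^4  k|4↦μ(k): 4:0 2:-1 1:1  a_4=0
n=5: 1·5 5·1  μ→[1+(-1)]=0
d|6:{1,2,3,6}  Σμ=1+(-1)+(-1)+1=0
n=7: 7·1 1·7  μ→[(-1)+1]=0
[q^8] μ(8)=0,μ(4)=0,μ(2)=-1,μ(1)=1 ⇒ 0
d|9:{1,3,9}  Σμ=1+(-1)+0=0

1, 0, 0, 0, 0, 0, 0, 0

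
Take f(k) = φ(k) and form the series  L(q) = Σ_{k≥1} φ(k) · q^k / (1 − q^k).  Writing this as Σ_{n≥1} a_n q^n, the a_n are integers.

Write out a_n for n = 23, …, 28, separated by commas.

n=23: 23·1 1·23  φ→[22+1]=23
d|24:{24,12,8,6,4,3,2,1}  Σφ=8+4+4+2+2+2+1+1=24
q^25  k|25↦φ(k): 1:1 5:4 25:20  a_25=25
n=26: 26·1 13·2 2·13 1·26  φ→[12+12+1+1]=26
n=27: 1·27 3·9 9·3 27·1  φ→[1+2+6+18]=27
d|28:{28,14,7,4,2,1}  Σφ=12+6+6+2+1+1=28

23, 24, 25, 26, 27, 28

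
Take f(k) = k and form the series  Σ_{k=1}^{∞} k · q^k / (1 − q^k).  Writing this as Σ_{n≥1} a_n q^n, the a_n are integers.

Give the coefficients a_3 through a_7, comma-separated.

4, 7, 6, 12, 8

d|3:{3,1}  Σf=3+1=4
q^4  k|4↦f(k): 1:1 2:2 4:4  a_4=7
[q^5] f(5)=5,f(1)=1 ⇒ 6
[q^6] f(6)=6,f(3)=3,f(2)=2,f(1)=1 ⇒ 12
n=7: 1·7 7·1  f→[1+7]=8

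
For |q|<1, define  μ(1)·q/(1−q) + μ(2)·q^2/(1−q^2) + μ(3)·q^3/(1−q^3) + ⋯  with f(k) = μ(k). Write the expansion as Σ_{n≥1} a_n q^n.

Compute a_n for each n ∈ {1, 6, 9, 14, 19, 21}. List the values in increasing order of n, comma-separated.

[q^1] μ(1)=1 ⇒ 1
q^6  k|6↦μ(k): 1:1 2:-1 3:-1 6:1  a_6=0
[q^9] μ(9)=0,μ(3)=-1,μ(1)=1 ⇒ 0
q^14  k|14↦μ(k): 1:1 2:-1 7:-1 14:1  a_14=0
[q^19] μ(19)=-1,μ(1)=1 ⇒ 0
q^21  k|21↦μ(k): 1:1 3:-1 7:-1 21:1  a_21=0

1, 0, 0, 0, 0, 0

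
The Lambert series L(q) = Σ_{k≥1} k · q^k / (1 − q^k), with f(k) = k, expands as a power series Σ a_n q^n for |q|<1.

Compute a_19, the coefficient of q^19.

q^19  k|19↦f(k): 19:19 1:1  a_19=20

a_19 = 20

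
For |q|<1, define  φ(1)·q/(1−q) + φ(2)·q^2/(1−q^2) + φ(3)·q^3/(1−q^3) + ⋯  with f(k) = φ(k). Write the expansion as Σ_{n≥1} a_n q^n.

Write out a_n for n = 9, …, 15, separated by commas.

n=9: 1·9 3·3 9·1  φ→[1+2+6]=9
q^10  k|10↦φ(k): 10:4 5:4 2:1 1:1  a_10=10
n=11: 11·1 1·11  φ→[10+1]=11
[q^12] φ(12)=4,φ(6)=2,φ(4)=2,φ(3)=2,φ(2)=1,φ(1)=1 ⇒ 12
[q^13] φ(13)=12,φ(1)=1 ⇒ 13
n=14: 14·1 7·2 2·7 1·14  φ→[6+6+1+1]=14
n=15: 15·1 5·3 3·5 1·15  φ→[8+4+2+1]=15

9, 10, 11, 12, 13, 14, 15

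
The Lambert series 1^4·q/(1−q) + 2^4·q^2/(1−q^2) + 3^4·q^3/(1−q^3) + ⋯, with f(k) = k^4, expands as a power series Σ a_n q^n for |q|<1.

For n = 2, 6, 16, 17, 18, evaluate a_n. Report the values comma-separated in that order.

17, 1394, 69905, 83522, 112931

n=2: 1·2 2·1  f→[1+16]=17
d|6:{6,3,2,1}  Σf=1296+81+16+1=1394
q^16  k|16↦f(k): 1:1 2:16 4:256 8:4096 16:65536  a_16=69905
q^17  k|17↦f(k): 17:83521 1:1  a_17=83522
q^18  k|18↦f(k): 1:1 2:16 3:81 6:1296 9:6561 18:104976  a_18=112931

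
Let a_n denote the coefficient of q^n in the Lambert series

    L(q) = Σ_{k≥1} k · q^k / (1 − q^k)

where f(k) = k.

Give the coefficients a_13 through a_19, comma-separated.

14, 24, 24, 31, 18, 39, 20

n=13: 1·13 13·1  f→[1+13]=14
d|14:{1,2,7,14}  Σf=1+2+7+14=24
d|15:{1,3,5,15}  Σf=1+3+5+15=24
q^16  k|16↦f(k): 16:16 8:8 4:4 2:2 1:1  a_16=31
q^17  k|17↦f(k): 17:17 1:1  a_17=18
[q^18] f(1)=1,f(2)=2,f(3)=3,f(6)=6,f(9)=9,f(18)=18 ⇒ 39
q^19  k|19↦f(k): 1:1 19:19  a_19=20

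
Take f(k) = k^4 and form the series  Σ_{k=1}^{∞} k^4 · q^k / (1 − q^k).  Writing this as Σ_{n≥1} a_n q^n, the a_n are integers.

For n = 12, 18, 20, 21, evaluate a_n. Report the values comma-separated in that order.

d|12:{12,6,4,3,2,1}  Σf=20736+1296+256+81+16+1=22386
n=18: 1·18 2·9 3·6 6·3 9·2 18·1  f→[1+16+81+1296+6561+104976]=112931
n=20: 20·1 10·2 5·4 4·5 2·10 1·20  f→[160000+10000+625+256+16+1]=170898
d|21:{21,7,3,1}  Σf=194481+2401+81+1=196964

22386, 112931, 170898, 196964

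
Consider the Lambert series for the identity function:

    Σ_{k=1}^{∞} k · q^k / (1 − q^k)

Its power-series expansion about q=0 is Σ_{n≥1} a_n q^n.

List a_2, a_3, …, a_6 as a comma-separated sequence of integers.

d|2:{1,2}  Σf=1+2=3
d|3:{3,1}  Σf=3+1=4
q^4  k|4↦f(k): 4:4 2:2 1:1  a_4=7
d|5:{1,5}  Σf=1+5=6
[q^6] f(6)=6,f(3)=3,f(2)=2,f(1)=1 ⇒ 12

3, 4, 7, 6, 12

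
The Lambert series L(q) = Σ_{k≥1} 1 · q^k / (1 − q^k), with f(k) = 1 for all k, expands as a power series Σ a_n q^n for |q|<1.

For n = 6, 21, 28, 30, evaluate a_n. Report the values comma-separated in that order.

4, 4, 6, 8

d|6:{6,3,2,1}  Σf=1+1+1+1=4
q^21  k|21↦f(k): 21:1 7:1 3:1 1:1  a_21=4
n=28: 1·28 2·14 4·7 7·4 14·2 28·1  f→[1+1+1+1+1+1]=6
n=30: 30·1 15·2 10·3 6·5 5·6 3·10 2·15 1·30  f→[1+1+1+1+1+1+1+1]=8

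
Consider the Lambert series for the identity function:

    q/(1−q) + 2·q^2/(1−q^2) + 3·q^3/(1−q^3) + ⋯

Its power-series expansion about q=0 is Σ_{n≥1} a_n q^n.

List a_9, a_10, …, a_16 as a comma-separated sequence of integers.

13, 18, 12, 28, 14, 24, 24, 31

d|9:{9,3,1}  Σf=9+3+1=13
q^10  k|10↦f(k): 10:10 5:5 2:2 1:1  a_10=18
d|11:{1,11}  Σf=1+11=12
[q^12] f(1)=1,f(2)=2,f(3)=3,f(4)=4,f(6)=6,f(12)=12 ⇒ 28
n=13: 1·13 13·1  f→[1+13]=14
[q^14] f(14)=14,f(7)=7,f(2)=2,f(1)=1 ⇒ 24
n=15: 1·15 3·5 5·3 15·1  f→[1+3+5+15]=24
n=16: 16·1 8·2 4·4 2·8 1·16  f→[16+8+4+2+1]=31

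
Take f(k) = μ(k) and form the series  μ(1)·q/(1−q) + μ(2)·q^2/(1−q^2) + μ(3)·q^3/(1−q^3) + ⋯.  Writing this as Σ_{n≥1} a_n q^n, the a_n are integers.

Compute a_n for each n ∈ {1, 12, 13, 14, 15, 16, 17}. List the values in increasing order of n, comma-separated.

[q^1] μ(1)=1 ⇒ 1
q^12  k|12↦μ(k): 12:0 6:1 4:0 3:-1 2:-1 1:1  a_12=0
d|13:{13,1}  Σμ=(-1)+1=0
d|14:{14,7,2,1}  Σμ=1+(-1)+(-1)+1=0
d|15:{15,5,3,1}  Σμ=1+(-1)+(-1)+1=0
q^16  k|16↦μ(k): 1:1 2:-1 4:0 8:0 16:0  a_16=0
n=17: 17·1 1·17  μ→[(-1)+1]=0

1, 0, 0, 0, 0, 0, 0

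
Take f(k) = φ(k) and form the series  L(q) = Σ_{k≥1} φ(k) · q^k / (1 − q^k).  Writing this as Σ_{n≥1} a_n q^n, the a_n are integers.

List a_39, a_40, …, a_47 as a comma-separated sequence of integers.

[q^39] φ(39)=24,φ(13)=12,φ(3)=2,φ(1)=1 ⇒ 39
[q^40] φ(1)=1,φ(2)=1,φ(4)=2,φ(5)=4,φ(8)=4,φ(10)=4,φ(20)=8,φ(40)=16 ⇒ 40
n=41: 41·1 1·41  φ→[40+1]=41
n=42: 42·1 21·2 14·3 7·6 6·7 3·14 2·21 1·42  φ→[12+12+6+6+2+2+1+1]=42
[q^43] φ(43)=42,φ(1)=1 ⇒ 43
n=44: 1·44 2·22 4·11 11·4 22·2 44·1  φ→[1+1+2+10+10+20]=44
q^45  k|45↦φ(k): 1:1 3:2 5:4 9:6 15:8 45:24  a_45=45
q^46  k|46↦φ(k): 1:1 2:1 23:22 46:22  a_46=46
[q^47] φ(1)=1,φ(47)=46 ⇒ 47

39, 40, 41, 42, 43, 44, 45, 46, 47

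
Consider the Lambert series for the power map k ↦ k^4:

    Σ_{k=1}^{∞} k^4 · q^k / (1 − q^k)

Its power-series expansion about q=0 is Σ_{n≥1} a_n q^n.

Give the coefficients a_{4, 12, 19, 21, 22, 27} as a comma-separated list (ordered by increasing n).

q^4  k|4↦f(k): 4:256 2:16 1:1  a_4=273
q^12  k|12↦f(k): 12:20736 6:1296 4:256 3:81 2:16 1:1  a_12=22386
[q^19] f(19)=130321,f(1)=1 ⇒ 130322
n=21: 1·21 3·7 7·3 21·1  f→[1+81+2401+194481]=196964
q^22  k|22↦f(k): 22:234256 11:14641 2:16 1:1  a_22=248914
d|27:{27,9,3,1}  Σf=531441+6561+81+1=538084

273, 22386, 130322, 196964, 248914, 538084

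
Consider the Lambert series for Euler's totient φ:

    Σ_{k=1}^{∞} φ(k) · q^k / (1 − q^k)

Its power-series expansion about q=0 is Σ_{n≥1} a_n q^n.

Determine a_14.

q^14  k|14↦φ(k): 1:1 2:1 7:6 14:6  a_14=14

a_14 = 14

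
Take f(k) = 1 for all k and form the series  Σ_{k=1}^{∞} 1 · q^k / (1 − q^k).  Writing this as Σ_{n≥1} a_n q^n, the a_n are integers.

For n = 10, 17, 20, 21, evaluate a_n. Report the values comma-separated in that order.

q^10  k|10↦f(k): 10:1 5:1 2:1 1:1  a_10=4
d|17:{17,1}  Σf=1+1=2
n=20: 1·20 2·10 4·5 5·4 10·2 20·1  f→[1+1+1+1+1+1]=6
d|21:{21,7,3,1}  Σf=1+1+1+1=4

4, 2, 6, 4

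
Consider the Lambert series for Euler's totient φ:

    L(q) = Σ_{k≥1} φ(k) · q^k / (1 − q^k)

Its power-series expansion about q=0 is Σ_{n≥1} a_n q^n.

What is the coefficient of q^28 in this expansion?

[q^28] φ(1)=1,φ(2)=1,φ(4)=2,φ(7)=6,φ(14)=6,φ(28)=12 ⇒ 28

a_28 = 28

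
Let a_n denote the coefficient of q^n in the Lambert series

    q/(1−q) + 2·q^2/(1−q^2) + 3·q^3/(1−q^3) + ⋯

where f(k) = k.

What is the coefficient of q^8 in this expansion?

a_8 = 15

d|8:{1,2,4,8}  Σf=1+2+4+8=15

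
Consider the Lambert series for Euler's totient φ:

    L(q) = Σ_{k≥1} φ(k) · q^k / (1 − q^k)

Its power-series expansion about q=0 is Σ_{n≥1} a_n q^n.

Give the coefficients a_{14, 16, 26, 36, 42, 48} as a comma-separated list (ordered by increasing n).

d|14:{1,2,7,14}  Σφ=1+1+6+6=14
n=16: 16·1 8·2 4·4 2·8 1·16  φ→[8+4+2+1+1]=16
d|26:{1,2,13,26}  Σφ=1+1+12+12=26
q^36  k|36↦φ(k): 1:1 2:1 3:2 4:2 6:2 9:6 12:4 18:6 36:12  a_36=36
d|42:{42,21,14,7,6,3,2,1}  Σφ=12+12+6+6+2+2+1+1=42
q^48  k|48↦φ(k): 1:1 2:1 3:2 4:2 6:2 8:4 12:4 16:8 24:8 48:16  a_48=48

14, 16, 26, 36, 42, 48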